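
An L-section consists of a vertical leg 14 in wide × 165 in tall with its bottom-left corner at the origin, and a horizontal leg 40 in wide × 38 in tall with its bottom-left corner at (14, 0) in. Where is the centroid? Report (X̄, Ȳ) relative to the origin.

vertical leg: A = 14 × 165 = 2310.00, centroid at (7.00, 82.50).
horizontal leg: A = 40 × 38 = 1520.00, centroid at (34.00, 19.00).
ΣA = 3830.00 in²
ΣAX̄ = (2310.00)(7.00) + (1520.00)(34.00) = 67850.00 in³
ΣAȲ = (2310.00)(82.50) + (1520.00)(19.00) = 219455.00 in³
X̄ = 67850.00 / 3830.00 = 17.72 in
Ȳ = 219455.00 / 3830.00 = 57.30 in

X̄ = 17.72 in, Ȳ = 57.30 in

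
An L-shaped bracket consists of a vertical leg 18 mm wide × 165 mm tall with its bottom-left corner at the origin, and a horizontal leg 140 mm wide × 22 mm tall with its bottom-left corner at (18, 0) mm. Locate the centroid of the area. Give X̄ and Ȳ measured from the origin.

vertical leg: A = 18 × 165 = 2970.00, centroid at (9.00, 82.50).
horizontal leg: A = 140 × 22 = 3080.00, centroid at (88.00, 11.00).
ΣA = 6050.00 mm², ΣAX̄ = 297770.00 mm³, ΣAȲ = 278905.00 mm³.
X̄ = 297770.00/6050.00 = 49.22 mm; Ȳ = 278905.00/6050.00 = 46.10 mm.

X̄ = 49.22 mm, Ȳ = 46.10 mm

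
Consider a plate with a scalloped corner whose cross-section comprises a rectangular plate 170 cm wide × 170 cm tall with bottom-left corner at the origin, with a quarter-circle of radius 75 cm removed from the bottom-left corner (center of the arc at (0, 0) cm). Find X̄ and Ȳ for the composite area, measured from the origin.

Part | A | x̄ᵢ | ȳᵢ | A·x̄ᵢ | A·ȳᵢ
plate | 28900.00 | 85.00 | 85.00 | 2456500.00 | 2456500.00
removed quarter-circle | -4417.86 | 31.83 | 31.83 | -140625.00 | -140625.00
Σ | 24482.14 |  |  | 2315875.00 | 2315875.00
X̄ = 2315875.00 / 24482.14 = 94.59 cm
Ȳ = 2315875.00 / 24482.14 = 94.59 cm

X̄ = 94.59 cm, Ȳ = 94.59 cm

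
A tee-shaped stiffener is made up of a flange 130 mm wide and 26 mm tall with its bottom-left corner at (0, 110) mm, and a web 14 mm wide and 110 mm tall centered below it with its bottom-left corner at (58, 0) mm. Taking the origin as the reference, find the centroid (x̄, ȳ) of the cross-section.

web: A = 14 × 110 = 1540.00, centroid at (65.00, 55.00).
flange: A = 130 × 26 = 3380.00, centroid at (65.00, 123.00).
ΣA = 4920.00 mm², ΣAx̄ = 319800.00 mm³, ΣAȳ = 500440.00 mm³.
x̄ = 319800.00/4920.00 = 65.00 mm; ȳ = 500440.00/4920.00 = 101.72 mm.

x̄ = 65.00 mm, ȳ = 101.72 mm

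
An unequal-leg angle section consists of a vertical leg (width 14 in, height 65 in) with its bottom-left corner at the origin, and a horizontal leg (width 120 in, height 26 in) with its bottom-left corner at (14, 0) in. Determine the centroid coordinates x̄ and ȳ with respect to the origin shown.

Part | A | x̄ᵢ | ȳᵢ | A·x̄ᵢ | A·ȳᵢ
vertical leg | 910.00 | 7.00 | 32.50 | 6370.00 | 29575.00
horizontal leg | 3120.00 | 74.00 | 13.00 | 230880.00 | 40560.00
Σ | 4030.00 |  |  | 237250.00 | 70135.00
x̄ = 237250.00 / 4030.00 = 58.87 in
ȳ = 70135.00 / 4030.00 = 17.40 in

x̄ = 58.87 in, ȳ = 17.40 in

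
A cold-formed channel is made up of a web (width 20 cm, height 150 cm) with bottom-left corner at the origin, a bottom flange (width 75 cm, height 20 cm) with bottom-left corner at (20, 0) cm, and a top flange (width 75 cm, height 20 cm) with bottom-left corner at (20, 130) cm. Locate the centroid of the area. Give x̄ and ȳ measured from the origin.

x̄ = 33.75 cm, ȳ = 75.00 cm

web: A = 20 × 150 = 3000.00, centroid at (10.00, 75.00).
bottom flange: A = 75 × 20 = 1500.00, centroid at (57.50, 10.00).
top flange: A = 75 × 20 = 1500.00, centroid at (57.50, 140.00).
ΣA = 6000.00 cm², ΣAx̄ = 202500.00 cm³, ΣAȳ = 450000.00 cm³.
x̄ = 202500.00/6000.00 = 33.75 cm; ȳ = 450000.00/6000.00 = 75.00 cm.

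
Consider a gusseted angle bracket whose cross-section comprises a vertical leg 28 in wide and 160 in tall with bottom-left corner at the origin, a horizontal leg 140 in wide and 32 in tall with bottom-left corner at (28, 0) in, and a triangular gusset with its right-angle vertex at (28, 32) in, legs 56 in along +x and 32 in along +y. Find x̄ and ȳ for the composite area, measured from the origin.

x̄ = 55.15 in, ȳ = 47.52 in

vertical leg: A = 28 × 160 = 4480.00, centroid at (14.00, 80.00).
horizontal leg: A = 140 × 32 = 4480.00, centroid at (98.00, 16.00).
gusset: A = ½·56·32 = 896.00, centroid at (46.67, 42.67).
ΣA = 9856.00 in²
ΣAx̄ = (4480.00)(14.00) + (4480.00)(98.00) + (896.00)(46.67) = 543573.33 in³
ΣAȳ = (4480.00)(80.00) + (4480.00)(16.00) + (896.00)(42.67) = 468309.33 in³
x̄ = 543573.33 / 9856.00 = 55.15 in
ȳ = 468309.33 / 9856.00 = 47.52 in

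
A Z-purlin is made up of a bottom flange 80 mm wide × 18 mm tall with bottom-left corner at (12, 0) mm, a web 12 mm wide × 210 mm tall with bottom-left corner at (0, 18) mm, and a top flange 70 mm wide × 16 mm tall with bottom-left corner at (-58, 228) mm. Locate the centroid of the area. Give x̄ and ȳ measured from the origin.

Part | A | x̄ᵢ | ȳᵢ | A·x̄ᵢ | A·ȳᵢ
bottom flange | 1440.00 | 52.00 | 9.00 | 74880.00 | 12960.00
web | 2520.00 | 6.00 | 123.00 | 15120.00 | 309960.00
top flange | 1120.00 | -23.00 | 236.00 | -25760.00 | 264320.00
Σ | 5080.00 |  |  | 64240.00 | 587240.00
x̄ = 64240.00 / 5080.00 = 12.65 mm
ȳ = 587240.00 / 5080.00 = 115.60 mm

x̄ = 12.65 mm, ȳ = 115.60 mm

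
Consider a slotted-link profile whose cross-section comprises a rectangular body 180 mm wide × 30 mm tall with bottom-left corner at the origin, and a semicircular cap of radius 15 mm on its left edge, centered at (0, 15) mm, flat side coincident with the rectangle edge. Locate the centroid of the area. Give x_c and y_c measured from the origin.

x_c = 84.08 mm, y_c = 15.00 mm

rectangular body: A = 180 × 30 = 5400.00, centroid at (90.00, 15.00).
semicircular end: A = ½π·15² = 353.43, centroid at (-6.37, 15.00).
ΣA = 5753.43 mm²
ΣAx_c = (5400.00)(90.00) + (353.43)(-6.37) = 483750.00 mm³
ΣAy_c = (5400.00)(15.00) + (353.43)(15.00) = 86301.44 mm³
x_c = 483750.00 / 5753.43 = 84.08 mm
y_c = 86301.44 / 5753.43 = 15.00 mm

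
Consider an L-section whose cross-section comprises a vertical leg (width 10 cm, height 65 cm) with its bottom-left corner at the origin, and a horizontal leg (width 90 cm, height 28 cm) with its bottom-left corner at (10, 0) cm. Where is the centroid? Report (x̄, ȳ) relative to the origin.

vertical leg: A = 10 × 65 = 650.00, centroid at (5.00, 32.50).
horizontal leg: A = 90 × 28 = 2520.00, centroid at (55.00, 14.00).
ΣA = 3170.00 cm²
ΣAx̄ = (650.00)(5.00) + (2520.00)(55.00) = 141850.00 cm³
ΣAȳ = (650.00)(32.50) + (2520.00)(14.00) = 56405.00 cm³
x̄ = 141850.00 / 3170.00 = 44.75 cm
ȳ = 56405.00 / 3170.00 = 17.79 cm

x̄ = 44.75 cm, ȳ = 17.79 cm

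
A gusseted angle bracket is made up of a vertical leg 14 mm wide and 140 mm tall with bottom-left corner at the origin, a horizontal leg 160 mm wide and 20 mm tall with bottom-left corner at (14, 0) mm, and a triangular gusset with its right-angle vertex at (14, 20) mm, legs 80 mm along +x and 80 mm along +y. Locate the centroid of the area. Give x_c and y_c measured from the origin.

x_c = 53.19 mm, y_c = 38.10 mm

vertical leg: A = 14 × 140 = 1960.00, centroid at (7.00, 70.00).
horizontal leg: A = 160 × 20 = 3200.00, centroid at (94.00, 10.00).
gusset: A = ½·80·80 = 3200.00, centroid at (40.67, 46.67).
ΣA = 8360.00 mm², ΣAx_c = 444653.33 mm³, ΣAy_c = 318533.33 mm³.
x_c = 444653.33/8360.00 = 53.19 mm; y_c = 318533.33/8360.00 = 38.10 mm.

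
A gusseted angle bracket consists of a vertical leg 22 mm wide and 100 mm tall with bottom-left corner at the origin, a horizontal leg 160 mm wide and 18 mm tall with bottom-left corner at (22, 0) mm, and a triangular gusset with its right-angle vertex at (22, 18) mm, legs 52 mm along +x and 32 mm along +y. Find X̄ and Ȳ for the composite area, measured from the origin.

X̄ = 59.32 mm, Ȳ = 27.02 mm

vertical leg: A = 22 × 100 = 2200.00, centroid at (11.00, 50.00).
horizontal leg: A = 160 × 18 = 2880.00, centroid at (102.00, 9.00).
gusset: A = ½·52·32 = 832.00, centroid at (39.33, 28.67).
ΣA = 5912.00 mm², ΣAX̄ = 350685.33 mm³, ΣAȲ = 159770.67 mm³.
X̄ = 350685.33/5912.00 = 59.32 mm; Ȳ = 159770.67/5912.00 = 27.02 mm.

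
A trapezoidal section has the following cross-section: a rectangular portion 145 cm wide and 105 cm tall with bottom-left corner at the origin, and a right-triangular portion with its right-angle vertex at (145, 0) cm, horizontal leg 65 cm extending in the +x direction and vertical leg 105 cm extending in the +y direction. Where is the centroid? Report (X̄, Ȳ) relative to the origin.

X̄ = 89.74 cm, Ȳ = 49.30 cm

rectangular portion: A = 145 × 105 = 15225.00, centroid at (72.50, 52.50).
triangular portion: A = ½·65·105 = 3412.50, centroid at (166.67, 35.00).
ΣA = 18637.50 cm², ΣAX̄ = 1672562.50 cm³, ΣAȲ = 918750.00 cm³.
X̄ = 1672562.50/18637.50 = 89.74 cm; Ȳ = 918750.00/18637.50 = 49.30 cm.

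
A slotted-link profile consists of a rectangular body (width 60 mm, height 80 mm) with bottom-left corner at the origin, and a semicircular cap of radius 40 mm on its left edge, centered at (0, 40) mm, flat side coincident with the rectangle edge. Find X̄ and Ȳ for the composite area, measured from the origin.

rectangular body: A = 60 × 80 = 4800.00, centroid at (30.00, 40.00).
semicircular end: A = ½π·40² = 2513.27, centroid at (-16.98, 40.00).
ΣA = 7313.27 mm²
ΣAX̄ = (4800.00)(30.00) + (2513.27)(-16.98) = 101333.33 mm³
ΣAȲ = (4800.00)(40.00) + (2513.27)(40.00) = 292530.96 mm³
X̄ = 101333.33 / 7313.27 = 13.86 mm
Ȳ = 292530.96 / 7313.27 = 40.00 mm

X̄ = 13.86 mm, Ȳ = 40.00 mm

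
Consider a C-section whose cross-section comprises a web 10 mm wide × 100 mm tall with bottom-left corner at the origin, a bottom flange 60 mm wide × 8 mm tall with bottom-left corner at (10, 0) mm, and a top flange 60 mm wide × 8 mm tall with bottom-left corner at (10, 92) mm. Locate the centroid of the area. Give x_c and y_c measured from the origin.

web: A = 10 × 100 = 1000.00, centroid at (5.00, 50.00).
bottom flange: A = 60 × 8 = 480.00, centroid at (40.00, 4.00).
top flange: A = 60 × 8 = 480.00, centroid at (40.00, 96.00).
ΣA = 1960.00 mm², ΣAx_c = 43400.00 mm³, ΣAy_c = 98000.00 mm³.
x_c = 43400.00/1960.00 = 22.14 mm; y_c = 98000.00/1960.00 = 50.00 mm.

x_c = 22.14 mm, y_c = 50.00 mm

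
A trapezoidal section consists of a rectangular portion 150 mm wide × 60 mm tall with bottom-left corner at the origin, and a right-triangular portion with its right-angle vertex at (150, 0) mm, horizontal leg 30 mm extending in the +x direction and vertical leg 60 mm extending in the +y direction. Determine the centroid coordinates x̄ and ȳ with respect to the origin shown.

Part | A | x̄ᵢ | ȳᵢ | A·x̄ᵢ | A·ȳᵢ
rectangular portion | 9000.00 | 75.00 | 30.00 | 675000.00 | 270000.00
triangular portion | 900.00 | 160.00 | 20.00 | 144000.00 | 18000.00
Σ | 9900.00 |  |  | 819000.00 | 288000.00
x̄ = 819000.00 / 9900.00 = 82.73 mm
ȳ = 288000.00 / 9900.00 = 29.09 mm

x̄ = 82.73 mm, ȳ = 29.09 mm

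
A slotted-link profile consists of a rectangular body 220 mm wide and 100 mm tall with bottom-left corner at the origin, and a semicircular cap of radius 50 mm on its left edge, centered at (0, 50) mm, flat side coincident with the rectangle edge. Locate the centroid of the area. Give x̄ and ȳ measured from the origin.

x̄ = 90.12 mm, ȳ = 50.00 mm

rectangular body: A = 220 × 100 = 22000.00, centroid at (110.00, 50.00).
semicircular end: A = ½π·50² = 3926.99, centroid at (-21.22, 50.00).
ΣA = 25926.99 mm², ΣAx̄ = 2336666.67 mm³, ΣAȳ = 1296349.54 mm³.
x̄ = 2336666.67/25926.99 = 90.12 mm; ȳ = 1296349.54/25926.99 = 50.00 mm.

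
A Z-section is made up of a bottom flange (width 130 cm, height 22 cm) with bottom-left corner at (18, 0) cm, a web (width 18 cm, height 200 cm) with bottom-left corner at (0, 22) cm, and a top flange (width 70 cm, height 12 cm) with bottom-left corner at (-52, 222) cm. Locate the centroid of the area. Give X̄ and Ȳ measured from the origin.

X̄ = 35.00 cm, Ȳ = 90.71 cm

bottom flange: A = 130 × 22 = 2860.00, centroid at (83.00, 11.00).
web: A = 18 × 200 = 3600.00, centroid at (9.00, 122.00).
top flange: A = 70 × 12 = 840.00, centroid at (-17.00, 228.00).
ΣA = 7300.00 cm²
ΣAX̄ = (2860.00)(83.00) + (3600.00)(9.00) + (840.00)(-17.00) = 255500.00 cm³
ΣAȲ = (2860.00)(11.00) + (3600.00)(122.00) + (840.00)(228.00) = 662180.00 cm³
X̄ = 255500.00 / 7300.00 = 35.00 cm
Ȳ = 662180.00 / 7300.00 = 90.71 cm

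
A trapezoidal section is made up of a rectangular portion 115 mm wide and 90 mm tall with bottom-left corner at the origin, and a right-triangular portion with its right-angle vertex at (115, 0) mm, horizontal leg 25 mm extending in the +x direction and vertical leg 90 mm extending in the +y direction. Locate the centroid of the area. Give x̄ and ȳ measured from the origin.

rectangular portion: A = 115 × 90 = 10350.00, centroid at (57.50, 45.00).
triangular portion: A = ½·25·90 = 1125.00, centroid at (123.33, 30.00).
ΣA = 11475.00 mm²
ΣAx̄ = (10350.00)(57.50) + (1125.00)(123.33) = 733875.00 mm³
ΣAȳ = (10350.00)(45.00) + (1125.00)(30.00) = 499500.00 mm³
x̄ = 733875.00 / 11475.00 = 63.95 mm
ȳ = 499500.00 / 11475.00 = 43.53 mm

x̄ = 63.95 mm, ȳ = 43.53 mm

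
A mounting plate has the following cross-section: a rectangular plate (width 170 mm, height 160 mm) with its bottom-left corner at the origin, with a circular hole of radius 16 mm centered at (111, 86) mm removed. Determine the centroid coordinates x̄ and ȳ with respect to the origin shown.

plate: A = 170 × 160 = 27200.00, centroid at (85.00, 80.00).
hole: A = −π·16² = -804.25, centroid at (111.00, 86.00).
ΣA = 26395.75 mm²
ΣAx̄ = (27200.00)(85.00) + (-804.25)(111.00) = 2222728.50 mm³
ΣAȳ = (27200.00)(80.00) + (-804.25)(86.00) = 2106834.70 mm³
x̄ = 2222728.50 / 26395.75 = 84.21 mm
ȳ = 2106834.70 / 26395.75 = 79.82 mm

x̄ = 84.21 mm, ȳ = 79.82 mm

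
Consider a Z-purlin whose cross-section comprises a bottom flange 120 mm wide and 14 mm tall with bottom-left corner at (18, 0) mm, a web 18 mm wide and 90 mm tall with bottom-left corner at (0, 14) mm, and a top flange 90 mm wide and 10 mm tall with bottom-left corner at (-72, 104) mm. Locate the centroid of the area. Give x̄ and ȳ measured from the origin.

bottom flange: A = 120 × 14 = 1680.00, centroid at (78.00, 7.00).
web: A = 18 × 90 = 1620.00, centroid at (9.00, 59.00).
top flange: A = 90 × 10 = 900.00, centroid at (-27.00, 109.00).
ΣA = 4200.00 mm²
ΣAx̄ = (1680.00)(78.00) + (1620.00)(9.00) + (900.00)(-27.00) = 121320.00 mm³
ΣAȳ = (1680.00)(7.00) + (1620.00)(59.00) + (900.00)(109.00) = 205440.00 mm³
x̄ = 121320.00 / 4200.00 = 28.89 mm
ȳ = 205440.00 / 4200.00 = 48.91 mm

x̄ = 28.89 mm, ȳ = 48.91 mm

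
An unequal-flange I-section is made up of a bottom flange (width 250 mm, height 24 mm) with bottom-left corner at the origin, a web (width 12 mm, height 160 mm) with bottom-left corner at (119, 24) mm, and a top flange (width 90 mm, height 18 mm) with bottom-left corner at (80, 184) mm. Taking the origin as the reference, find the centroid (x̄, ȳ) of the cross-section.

x̄ = 125.00 mm, ȳ = 61.25 mm

Part | A | x̄ᵢ | ȳᵢ | A·x̄ᵢ | A·ȳᵢ
bottom flange | 6000.00 | 125.00 | 12.00 | 750000.00 | 72000.00
web | 1920.00 | 125.00 | 104.00 | 240000.00 | 199680.00
top flange | 1620.00 | 125.00 | 193.00 | 202500.00 | 312660.00
Σ | 9540.00 |  |  | 1192500.00 | 584340.00
x̄ = 1192500.00 / 9540.00 = 125.00 mm
ȳ = 584340.00 / 9540.00 = 61.25 mm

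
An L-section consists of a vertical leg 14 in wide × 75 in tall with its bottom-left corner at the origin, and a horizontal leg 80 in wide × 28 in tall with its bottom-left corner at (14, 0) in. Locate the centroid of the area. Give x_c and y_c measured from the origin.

Part | A | x̄ᵢ | ȳᵢ | A·x̄ᵢ | A·ȳᵢ
vertical leg | 1050.00 | 7.00 | 37.50 | 7350.00 | 39375.00
horizontal leg | 2240.00 | 54.00 | 14.00 | 120960.00 | 31360.00
Σ | 3290.00 |  |  | 128310.00 | 70735.00
x_c = 128310.00 / 3290.00 = 39.00 in
y_c = 70735.00 / 3290.00 = 21.50 in

x_c = 39.00 in, y_c = 21.50 in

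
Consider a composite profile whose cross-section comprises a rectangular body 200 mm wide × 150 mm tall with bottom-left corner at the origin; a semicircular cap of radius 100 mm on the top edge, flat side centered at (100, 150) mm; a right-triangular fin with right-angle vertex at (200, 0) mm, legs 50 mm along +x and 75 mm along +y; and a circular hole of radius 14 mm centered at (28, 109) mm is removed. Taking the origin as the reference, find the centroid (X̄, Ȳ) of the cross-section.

rectangular body: A = 200 × 150 = 30000.00, centroid at (100.00, 75.00).
semicircular top: A = ½π·100² = 15707.96, centroid at (100.00, 192.44).
triangular fin: A = ½·50·75 = 1875.00, centroid at (216.67, 25.00).
hole: A = −π·14² = -615.75, centroid at (28.00, 109.00).
ΣA = 46967.21 mm², ΣAX̄ = 4959805.27 mm³, ΣAȲ = 5252619.17 mm³.
X̄ = 4959805.27/46967.21 = 105.60 mm; Ȳ = 5252619.17/46967.21 = 111.84 mm.

X̄ = 105.60 mm, Ȳ = 111.84 mm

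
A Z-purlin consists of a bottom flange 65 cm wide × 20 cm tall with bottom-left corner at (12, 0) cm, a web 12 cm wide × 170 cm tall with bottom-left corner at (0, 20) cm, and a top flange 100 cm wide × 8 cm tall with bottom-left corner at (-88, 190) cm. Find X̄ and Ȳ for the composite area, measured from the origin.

bottom flange: A = 65 × 20 = 1300.00, centroid at (44.50, 10.00).
web: A = 12 × 170 = 2040.00, centroid at (6.00, 105.00).
top flange: A = 100 × 8 = 800.00, centroid at (-38.00, 194.00).
ΣA = 4140.00 cm²
ΣAX̄ = (1300.00)(44.50) + (2040.00)(6.00) + (800.00)(-38.00) = 39690.00 cm³
ΣAȲ = (1300.00)(10.00) + (2040.00)(105.00) + (800.00)(194.00) = 382400.00 cm³
X̄ = 39690.00 / 4140.00 = 9.59 cm
Ȳ = 382400.00 / 4140.00 = 92.37 cm

X̄ = 9.59 cm, Ȳ = 92.37 cm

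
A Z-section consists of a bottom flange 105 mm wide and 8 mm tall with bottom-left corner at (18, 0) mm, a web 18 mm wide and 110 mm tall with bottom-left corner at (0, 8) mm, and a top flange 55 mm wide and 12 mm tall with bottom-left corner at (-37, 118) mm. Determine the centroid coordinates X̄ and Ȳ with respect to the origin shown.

bottom flange: A = 105 × 8 = 840.00, centroid at (70.50, 4.00).
web: A = 18 × 110 = 1980.00, centroid at (9.00, 63.00).
top flange: A = 55 × 12 = 660.00, centroid at (-9.50, 124.00).
ΣA = 3480.00 mm², ΣAX̄ = 70770.00 mm³, ΣAȲ = 209940.00 mm³.
X̄ = 70770.00/3480.00 = 20.34 mm; Ȳ = 209940.00/3480.00 = 60.33 mm.

X̄ = 20.34 mm, Ȳ = 60.33 mm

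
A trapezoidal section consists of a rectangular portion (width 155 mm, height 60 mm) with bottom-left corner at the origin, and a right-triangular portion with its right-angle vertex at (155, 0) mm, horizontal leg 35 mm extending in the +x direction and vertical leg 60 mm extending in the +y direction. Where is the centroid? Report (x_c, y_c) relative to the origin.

rectangular portion: A = 155 × 60 = 9300.00, centroid at (77.50, 30.00).
triangular portion: A = ½·35·60 = 1050.00, centroid at (166.67, 20.00).
ΣA = 10350.00 mm²
ΣAx_c = (9300.00)(77.50) + (1050.00)(166.67) = 895750.00 mm³
ΣAy_c = (9300.00)(30.00) + (1050.00)(20.00) = 300000.00 mm³
x_c = 895750.00 / 10350.00 = 86.55 mm
y_c = 300000.00 / 10350.00 = 28.99 mm

x_c = 86.55 mm, y_c = 28.99 mm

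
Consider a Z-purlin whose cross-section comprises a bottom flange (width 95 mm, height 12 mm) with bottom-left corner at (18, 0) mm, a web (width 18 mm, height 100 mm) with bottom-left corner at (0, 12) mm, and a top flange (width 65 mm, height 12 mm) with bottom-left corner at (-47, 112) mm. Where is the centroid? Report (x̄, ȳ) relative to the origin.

x̄ = 21.39 mm, ȳ = 56.58 mm

bottom flange: A = 95 × 12 = 1140.00, centroid at (65.50, 6.00).
web: A = 18 × 100 = 1800.00, centroid at (9.00, 62.00).
top flange: A = 65 × 12 = 780.00, centroid at (-14.50, 118.00).
ΣA = 3720.00 mm², ΣAx̄ = 79560.00 mm³, ΣAȳ = 210480.00 mm³.
x̄ = 79560.00/3720.00 = 21.39 mm; ȳ = 210480.00/3720.00 = 56.58 mm.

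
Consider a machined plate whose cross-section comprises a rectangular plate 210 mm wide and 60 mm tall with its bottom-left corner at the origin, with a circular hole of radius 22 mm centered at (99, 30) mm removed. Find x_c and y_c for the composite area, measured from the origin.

plate: A = 210 × 60 = 12600.00, centroid at (105.00, 30.00).
hole: A = −π·22² = -1520.53, centroid at (99.00, 30.00).
ΣA = 11079.47 mm², ΣAx_c = 1172467.45 mm³, ΣAy_c = 332384.07 mm³.
x_c = 1172467.45/11079.47 = 105.82 mm; y_c = 332384.07/11079.47 = 30.00 mm.

x_c = 105.82 mm, y_c = 30.00 mm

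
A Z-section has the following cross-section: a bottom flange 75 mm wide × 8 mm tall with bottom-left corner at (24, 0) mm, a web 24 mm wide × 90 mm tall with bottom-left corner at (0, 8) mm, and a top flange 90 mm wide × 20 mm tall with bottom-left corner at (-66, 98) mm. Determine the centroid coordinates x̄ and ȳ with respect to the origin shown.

bottom flange: A = 75 × 8 = 600.00, centroid at (61.50, 4.00).
web: A = 24 × 90 = 2160.00, centroid at (12.00, 53.00).
top flange: A = 90 × 20 = 1800.00, centroid at (-21.00, 108.00).
ΣA = 4560.00 mm²
ΣAx̄ = (600.00)(61.50) + (2160.00)(12.00) + (1800.00)(-21.00) = 25020.00 mm³
ΣAȳ = (600.00)(4.00) + (2160.00)(53.00) + (1800.00)(108.00) = 311280.00 mm³
x̄ = 25020.00 / 4560.00 = 5.49 mm
ȳ = 311280.00 / 4560.00 = 68.26 mm

x̄ = 5.49 mm, ȳ = 68.26 mm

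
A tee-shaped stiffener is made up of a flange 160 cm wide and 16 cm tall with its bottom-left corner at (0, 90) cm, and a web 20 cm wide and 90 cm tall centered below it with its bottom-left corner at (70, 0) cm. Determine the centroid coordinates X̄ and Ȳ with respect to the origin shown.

X̄ = 80.00 cm, Ȳ = 76.12 cm

Part | A | x̄ᵢ | ȳᵢ | A·x̄ᵢ | A·ȳᵢ
web | 1800.00 | 80.00 | 45.00 | 144000.00 | 81000.00
flange | 2560.00 | 80.00 | 98.00 | 204800.00 | 250880.00
Σ | 4360.00 |  |  | 348800.00 | 331880.00
X̄ = 348800.00 / 4360.00 = 80.00 cm
Ȳ = 331880.00 / 4360.00 = 76.12 cm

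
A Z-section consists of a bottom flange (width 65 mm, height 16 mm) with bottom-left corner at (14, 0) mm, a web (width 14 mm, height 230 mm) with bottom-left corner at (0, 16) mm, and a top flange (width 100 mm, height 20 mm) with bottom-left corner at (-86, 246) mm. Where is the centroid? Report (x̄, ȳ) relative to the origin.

x̄ = -0.18 mm, ȳ = 150.50 mm

bottom flange: A = 65 × 16 = 1040.00, centroid at (46.50, 8.00).
web: A = 14 × 230 = 3220.00, centroid at (7.00, 131.00).
top flange: A = 100 × 20 = 2000.00, centroid at (-36.00, 256.00).
ΣA = 6260.00 mm²
ΣAx̄ = (1040.00)(46.50) + (3220.00)(7.00) + (2000.00)(-36.00) = -1100.00 mm³
ΣAȳ = (1040.00)(8.00) + (3220.00)(131.00) + (2000.00)(256.00) = 942140.00 mm³
x̄ = -1100.00 / 6260.00 = -0.18 mm
ȳ = 942140.00 / 6260.00 = 150.50 mm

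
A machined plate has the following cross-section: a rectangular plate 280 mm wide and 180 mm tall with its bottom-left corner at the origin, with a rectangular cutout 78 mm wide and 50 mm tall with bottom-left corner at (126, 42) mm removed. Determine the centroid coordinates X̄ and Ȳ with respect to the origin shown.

X̄ = 137.90 mm, Ȳ = 91.93 mm

plate: A = 280 × 180 = 50400.00, centroid at (140.00, 90.00).
hole: A = −(78 × 50) = -3900.00, centroid at (165.00, 67.00).
ΣA = 46500.00 mm²
ΣAX̄ = (50400.00)(140.00) + (-3900.00)(165.00) = 6412500.00 mm³
ΣAȲ = (50400.00)(90.00) + (-3900.00)(67.00) = 4274700.00 mm³
X̄ = 6412500.00 / 46500.00 = 137.90 mm
Ȳ = 4274700.00 / 46500.00 = 91.93 mm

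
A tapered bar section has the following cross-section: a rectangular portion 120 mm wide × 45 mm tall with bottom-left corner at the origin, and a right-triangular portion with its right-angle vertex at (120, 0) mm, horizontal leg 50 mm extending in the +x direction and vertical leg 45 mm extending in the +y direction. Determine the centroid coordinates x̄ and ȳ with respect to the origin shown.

rectangular portion: A = 120 × 45 = 5400.00, centroid at (60.00, 22.50).
triangular portion: A = ½·50·45 = 1125.00, centroid at (136.67, 15.00).
ΣA = 6525.00 mm²
ΣAx̄ = (5400.00)(60.00) + (1125.00)(136.67) = 477750.00 mm³
ΣAȳ = (5400.00)(22.50) + (1125.00)(15.00) = 138375.00 mm³
x̄ = 477750.00 / 6525.00 = 73.22 mm
ȳ = 138375.00 / 6525.00 = 21.21 mm

x̄ = 73.22 mm, ȳ = 21.21 mm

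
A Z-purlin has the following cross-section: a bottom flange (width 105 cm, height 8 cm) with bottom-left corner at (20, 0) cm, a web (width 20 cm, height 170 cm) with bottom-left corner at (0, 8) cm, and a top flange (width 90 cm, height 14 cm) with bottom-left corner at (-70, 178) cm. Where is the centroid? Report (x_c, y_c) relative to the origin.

x_c = 11.53 cm, y_c = 100.48 cm

bottom flange: A = 105 × 8 = 840.00, centroid at (72.50, 4.00).
web: A = 20 × 170 = 3400.00, centroid at (10.00, 93.00).
top flange: A = 90 × 14 = 1260.00, centroid at (-25.00, 185.00).
ΣA = 5500.00 cm², ΣAx_c = 63400.00 cm³, ΣAy_c = 552660.00 cm³.
x_c = 63400.00/5500.00 = 11.53 cm; y_c = 552660.00/5500.00 = 100.48 cm.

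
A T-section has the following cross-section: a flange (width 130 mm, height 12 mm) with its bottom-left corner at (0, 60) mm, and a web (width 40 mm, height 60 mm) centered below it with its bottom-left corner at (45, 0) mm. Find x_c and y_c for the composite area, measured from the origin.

x_c = 65.00 mm, y_c = 44.18 mm

web: A = 40 × 60 = 2400.00, centroid at (65.00, 30.00).
flange: A = 130 × 12 = 1560.00, centroid at (65.00, 66.00).
ΣA = 3960.00 mm², ΣAx_c = 257400.00 mm³, ΣAy_c = 174960.00 mm³.
x_c = 257400.00/3960.00 = 65.00 mm; y_c = 174960.00/3960.00 = 44.18 mm.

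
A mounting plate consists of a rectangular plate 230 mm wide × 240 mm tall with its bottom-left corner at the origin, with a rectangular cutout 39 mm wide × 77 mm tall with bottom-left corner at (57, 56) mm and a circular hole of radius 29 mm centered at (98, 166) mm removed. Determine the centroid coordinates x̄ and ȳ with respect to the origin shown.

Part | A | x̄ᵢ | ȳᵢ | A·x̄ᵢ | A·ȳᵢ
plate | 55200.00 | 115.00 | 120.00 | 6348000.00 | 6624000.00
hole 1 | -3003.00 | 76.50 | 94.50 | -229729.50 | -283783.50
hole 2 | -2642.08 | 98.00 | 166.00 | -258923.78 | -438585.18
Σ | 49554.92 |  |  | 5859346.72 | 5901631.32
x̄ = 5859346.72 / 49554.92 = 118.24 mm
ȳ = 5901631.32 / 49554.92 = 119.09 mm

x̄ = 118.24 mm, ȳ = 119.09 mm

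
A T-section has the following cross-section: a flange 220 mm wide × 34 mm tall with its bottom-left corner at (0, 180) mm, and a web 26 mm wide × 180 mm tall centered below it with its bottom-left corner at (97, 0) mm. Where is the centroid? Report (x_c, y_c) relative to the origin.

Part | A | x̄ᵢ | ȳᵢ | A·x̄ᵢ | A·ȳᵢ
web | 4680.00 | 110.00 | 90.00 | 514800.00 | 421200.00
flange | 7480.00 | 110.00 | 197.00 | 822800.00 | 1473560.00
Σ | 12160.00 |  |  | 1337600.00 | 1894760.00
x_c = 1337600.00 / 12160.00 = 110.00 mm
y_c = 1894760.00 / 12160.00 = 155.82 mm

x_c = 110.00 mm, y_c = 155.82 mm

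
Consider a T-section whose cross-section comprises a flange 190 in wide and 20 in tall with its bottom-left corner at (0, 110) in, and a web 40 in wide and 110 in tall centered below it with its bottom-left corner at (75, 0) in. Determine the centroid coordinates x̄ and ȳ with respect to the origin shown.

web: A = 40 × 110 = 4400.00, centroid at (95.00, 55.00).
flange: A = 190 × 20 = 3800.00, centroid at (95.00, 120.00).
ΣA = 8200.00 in²
ΣAx̄ = (4400.00)(95.00) + (3800.00)(95.00) = 779000.00 in³
ΣAȳ = (4400.00)(55.00) + (3800.00)(120.00) = 698000.00 in³
x̄ = 779000.00 / 8200.00 = 95.00 in
ȳ = 698000.00 / 8200.00 = 85.12 in

x̄ = 95.00 in, ȳ = 85.12 in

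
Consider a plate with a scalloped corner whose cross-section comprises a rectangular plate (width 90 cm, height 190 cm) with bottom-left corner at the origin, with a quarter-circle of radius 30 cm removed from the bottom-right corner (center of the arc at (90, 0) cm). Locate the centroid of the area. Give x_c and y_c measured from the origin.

plate: A = 90 × 190 = 17100.00, centroid at (45.00, 95.00).
removed quarter-circle: A = −¼π·30² = -706.86, centroid at (77.27, 12.73).
ΣA = 16393.14 cm²
ΣAx_c = (17100.00)(45.00) + (-706.86)(77.27) = 714882.75 cm³
ΣAy_c = (17100.00)(95.00) + (-706.86)(12.73) = 1615500.00 cm³
x_c = 714882.75 / 16393.14 = 43.61 cm
y_c = 1615500.00 / 16393.14 = 98.55 cm

x_c = 43.61 cm, y_c = 98.55 cm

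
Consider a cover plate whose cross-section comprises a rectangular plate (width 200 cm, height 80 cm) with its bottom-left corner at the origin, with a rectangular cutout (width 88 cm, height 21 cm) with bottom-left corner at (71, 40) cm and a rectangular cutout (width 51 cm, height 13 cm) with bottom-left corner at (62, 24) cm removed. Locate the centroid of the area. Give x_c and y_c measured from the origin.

Part | A | x̄ᵢ | ȳᵢ | A·x̄ᵢ | A·ȳᵢ
plate | 16000.00 | 100.00 | 40.00 | 1600000.00 | 640000.00
hole 1 | -1848.00 | 115.00 | 50.50 | -212520.00 | -93324.00
hole 2 | -663.00 | 87.50 | 30.50 | -58012.50 | -20221.50
Σ | 13489.00 |  |  | 1329467.50 | 526454.50
x_c = 1329467.50 / 13489.00 = 98.56 cm
y_c = 526454.50 / 13489.00 = 39.03 cm

x_c = 98.56 cm, y_c = 39.03 cm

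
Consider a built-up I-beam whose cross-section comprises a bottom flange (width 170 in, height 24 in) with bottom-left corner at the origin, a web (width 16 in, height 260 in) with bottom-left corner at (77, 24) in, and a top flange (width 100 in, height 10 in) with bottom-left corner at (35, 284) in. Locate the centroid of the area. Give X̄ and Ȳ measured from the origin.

X̄ = 85.00 in, Ȳ = 105.91 in

bottom flange: A = 170 × 24 = 4080.00, centroid at (85.00, 12.00).
web: A = 16 × 260 = 4160.00, centroid at (85.00, 154.00).
top flange: A = 100 × 10 = 1000.00, centroid at (85.00, 289.00).
ΣA = 9240.00 in², ΣAX̄ = 785400.00 in³, ΣAȲ = 978600.00 in³.
X̄ = 785400.00/9240.00 = 85.00 in; Ȳ = 978600.00/9240.00 = 105.91 in.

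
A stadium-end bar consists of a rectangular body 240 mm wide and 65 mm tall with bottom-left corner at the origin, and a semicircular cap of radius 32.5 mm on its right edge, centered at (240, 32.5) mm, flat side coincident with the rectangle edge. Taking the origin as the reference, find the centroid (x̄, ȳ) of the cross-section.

x̄ = 132.86 mm, ȳ = 32.50 mm

rectangular body: A = 240 × 65 = 15600.00, centroid at (120.00, 32.50).
semicircular end: A = ½π·32.5² = 1659.15, centroid at (253.79, 32.50).
ΣA = 17259.15 mm², ΣAx̄ = 2293082.29 mm³, ΣAȳ = 560922.49 mm³.
x̄ = 2293082.29/17259.15 = 132.86 mm; ȳ = 560922.49/17259.15 = 32.50 mm.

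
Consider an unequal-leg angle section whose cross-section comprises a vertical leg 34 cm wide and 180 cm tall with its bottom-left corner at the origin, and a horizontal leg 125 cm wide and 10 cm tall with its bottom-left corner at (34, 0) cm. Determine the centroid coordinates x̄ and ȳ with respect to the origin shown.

x̄ = 30.48 cm, ȳ = 75.58 cm

vertical leg: A = 34 × 180 = 6120.00, centroid at (17.00, 90.00).
horizontal leg: A = 125 × 10 = 1250.00, centroid at (96.50, 5.00).
ΣA = 7370.00 cm², ΣAx̄ = 224665.00 cm³, ΣAȳ = 557050.00 cm³.
x̄ = 224665.00/7370.00 = 30.48 cm; ȳ = 557050.00/7370.00 = 75.58 cm.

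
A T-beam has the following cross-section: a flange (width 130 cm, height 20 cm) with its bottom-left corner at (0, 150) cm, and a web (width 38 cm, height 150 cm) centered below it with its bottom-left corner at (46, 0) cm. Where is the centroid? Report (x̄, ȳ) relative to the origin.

x̄ = 65.00 cm, ȳ = 101.63 cm

web: A = 38 × 150 = 5700.00, centroid at (65.00, 75.00).
flange: A = 130 × 20 = 2600.00, centroid at (65.00, 160.00).
ΣA = 8300.00 cm²
ΣAx̄ = (5700.00)(65.00) + (2600.00)(65.00) = 539500.00 cm³
ΣAȳ = (5700.00)(75.00) + (2600.00)(160.00) = 843500.00 cm³
x̄ = 539500.00 / 8300.00 = 65.00 cm
ȳ = 843500.00 / 8300.00 = 101.63 cm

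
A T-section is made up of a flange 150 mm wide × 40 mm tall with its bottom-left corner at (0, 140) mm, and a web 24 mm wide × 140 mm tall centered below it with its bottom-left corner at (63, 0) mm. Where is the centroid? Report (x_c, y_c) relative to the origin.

web: A = 24 × 140 = 3360.00, centroid at (75.00, 70.00).
flange: A = 150 × 40 = 6000.00, centroid at (75.00, 160.00).
ΣA = 9360.00 mm², ΣAx_c = 702000.00 mm³, ΣAy_c = 1195200.00 mm³.
x_c = 702000.00/9360.00 = 75.00 mm; y_c = 1195200.00/9360.00 = 127.69 mm.

x_c = 75.00 mm, y_c = 127.69 mm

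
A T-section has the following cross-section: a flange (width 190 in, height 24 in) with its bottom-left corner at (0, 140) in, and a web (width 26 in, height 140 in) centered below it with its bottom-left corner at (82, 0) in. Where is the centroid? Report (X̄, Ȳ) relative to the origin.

web: A = 26 × 140 = 3640.00, centroid at (95.00, 70.00).
flange: A = 190 × 24 = 4560.00, centroid at (95.00, 152.00).
ΣA = 8200.00 in²
ΣAX̄ = (3640.00)(95.00) + (4560.00)(95.00) = 779000.00 in³
ΣAȲ = (3640.00)(70.00) + (4560.00)(152.00) = 947920.00 in³
X̄ = 779000.00 / 8200.00 = 95.00 in
Ȳ = 947920.00 / 8200.00 = 115.60 in

X̄ = 95.00 in, Ȳ = 115.60 in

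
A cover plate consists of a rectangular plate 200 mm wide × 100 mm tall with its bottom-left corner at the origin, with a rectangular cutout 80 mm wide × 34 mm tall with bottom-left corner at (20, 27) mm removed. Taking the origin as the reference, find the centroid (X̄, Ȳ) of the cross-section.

plate: A = 200 × 100 = 20000.00, centroid at (100.00, 50.00).
hole: A = −(80 × 34) = -2720.00, centroid at (60.00, 44.00).
ΣA = 17280.00 mm²
ΣAX̄ = (20000.00)(100.00) + (-2720.00)(60.00) = 1836800.00 mm³
ΣAȲ = (20000.00)(50.00) + (-2720.00)(44.00) = 880320.00 mm³
X̄ = 1836800.00 / 17280.00 = 106.30 mm
Ȳ = 880320.00 / 17280.00 = 50.94 mm

X̄ = 106.30 mm, Ȳ = 50.94 mm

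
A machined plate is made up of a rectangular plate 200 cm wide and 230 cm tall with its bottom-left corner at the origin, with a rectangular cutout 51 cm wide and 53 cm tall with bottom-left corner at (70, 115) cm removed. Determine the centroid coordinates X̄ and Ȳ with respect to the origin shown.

X̄ = 100.28 cm, Ȳ = 113.35 cm

Part | A | x̄ᵢ | ȳᵢ | A·x̄ᵢ | A·ȳᵢ
plate | 46000.00 | 100.00 | 115.00 | 4600000.00 | 5290000.00
hole | -2703.00 | 95.50 | 141.50 | -258136.50 | -382474.50
Σ | 43297.00 |  |  | 4341863.50 | 4907525.50
X̄ = 4341863.50 / 43297.00 = 100.28 cm
Ȳ = 4907525.50 / 43297.00 = 113.35 cm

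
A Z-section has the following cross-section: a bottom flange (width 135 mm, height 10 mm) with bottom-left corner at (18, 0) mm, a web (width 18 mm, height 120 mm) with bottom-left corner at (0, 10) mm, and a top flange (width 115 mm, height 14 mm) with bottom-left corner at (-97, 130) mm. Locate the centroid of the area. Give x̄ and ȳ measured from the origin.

x̄ = 13.92 mm, ȳ = 73.93 mm

Part | A | x̄ᵢ | ȳᵢ | A·x̄ᵢ | A·ȳᵢ
bottom flange | 1350.00 | 85.50 | 5.00 | 115425.00 | 6750.00
web | 2160.00 | 9.00 | 70.00 | 19440.00 | 151200.00
top flange | 1610.00 | -39.50 | 137.00 | -63595.00 | 220570.00
Σ | 5120.00 |  |  | 71270.00 | 378520.00
x̄ = 71270.00 / 5120.00 = 13.92 mm
ȳ = 378520.00 / 5120.00 = 73.93 mm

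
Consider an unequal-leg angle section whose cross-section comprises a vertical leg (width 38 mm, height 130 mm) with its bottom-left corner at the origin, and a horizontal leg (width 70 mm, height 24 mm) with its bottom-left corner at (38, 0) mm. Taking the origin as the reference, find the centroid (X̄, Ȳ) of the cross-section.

Part | A | x̄ᵢ | ȳᵢ | A·x̄ᵢ | A·ȳᵢ
vertical leg | 4940.00 | 19.00 | 65.00 | 93860.00 | 321100.00
horizontal leg | 1680.00 | 73.00 | 12.00 | 122640.00 | 20160.00
Σ | 6620.00 |  |  | 216500.00 | 341260.00
X̄ = 216500.00 / 6620.00 = 32.70 mm
Ȳ = 341260.00 / 6620.00 = 51.55 mm

X̄ = 32.70 mm, Ȳ = 51.55 mm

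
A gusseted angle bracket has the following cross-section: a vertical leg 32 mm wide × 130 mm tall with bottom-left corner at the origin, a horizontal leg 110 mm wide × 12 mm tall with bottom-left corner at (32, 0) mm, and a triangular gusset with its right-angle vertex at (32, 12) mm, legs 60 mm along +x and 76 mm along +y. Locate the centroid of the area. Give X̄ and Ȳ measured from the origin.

Part | A | x̄ᵢ | ȳᵢ | A·x̄ᵢ | A·ȳᵢ
vertical leg | 4160.00 | 16.00 | 65.00 | 66560.00 | 270400.00
horizontal leg | 1320.00 | 87.00 | 6.00 | 114840.00 | 7920.00
gusset | 2280.00 | 52.00 | 37.33 | 118560.00 | 85120.00
Σ | 7760.00 |  |  | 299960.00 | 363440.00
X̄ = 299960.00 / 7760.00 = 38.65 mm
Ȳ = 363440.00 / 7760.00 = 46.84 mm

X̄ = 38.65 mm, Ȳ = 46.84 mm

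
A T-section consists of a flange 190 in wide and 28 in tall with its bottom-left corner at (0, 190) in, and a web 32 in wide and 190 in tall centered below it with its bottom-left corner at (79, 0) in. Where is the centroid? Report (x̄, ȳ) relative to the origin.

x̄ = 95.00 in, ȳ = 145.87 in

web: A = 32 × 190 = 6080.00, centroid at (95.00, 95.00).
flange: A = 190 × 28 = 5320.00, centroid at (95.00, 204.00).
ΣA = 11400.00 in²
ΣAx̄ = (6080.00)(95.00) + (5320.00)(95.00) = 1083000.00 in³
ΣAȳ = (6080.00)(95.00) + (5320.00)(204.00) = 1662880.00 in³
x̄ = 1083000.00 / 11400.00 = 95.00 in
ȳ = 1662880.00 / 11400.00 = 145.87 in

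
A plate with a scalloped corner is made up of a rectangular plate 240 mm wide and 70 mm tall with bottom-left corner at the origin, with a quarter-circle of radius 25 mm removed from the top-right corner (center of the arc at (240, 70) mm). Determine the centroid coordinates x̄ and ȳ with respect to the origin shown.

x̄ = 116.71 mm, ȳ = 34.27 mm

plate: A = 240 × 70 = 16800.00, centroid at (120.00, 35.00).
removed quarter-circle: A = −¼π·25² = -490.87, centroid at (229.39, 59.39).
ΣA = 16309.13 mm², ΣAx̄ = 1903398.61 mm³, ΣAȳ = 558847.16 mm³.
x̄ = 1903398.61/16309.13 = 116.71 mm; ȳ = 558847.16/16309.13 = 34.27 mm.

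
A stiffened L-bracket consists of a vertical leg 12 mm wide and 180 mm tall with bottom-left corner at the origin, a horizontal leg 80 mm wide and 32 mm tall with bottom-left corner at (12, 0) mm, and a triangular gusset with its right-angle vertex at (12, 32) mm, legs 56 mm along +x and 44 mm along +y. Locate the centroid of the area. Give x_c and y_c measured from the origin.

vertical leg: A = 12 × 180 = 2160.00, centroid at (6.00, 90.00).
horizontal leg: A = 80 × 32 = 2560.00, centroid at (52.00, 16.00).
gusset: A = ½·56·44 = 1232.00, centroid at (30.67, 46.67).
ΣA = 5952.00 mm², ΣAx_c = 183861.33 mm³, ΣAy_c = 292853.33 mm³.
x_c = 183861.33/5952.00 = 30.89 mm; y_c = 292853.33/5952.00 = 49.20 mm.

x_c = 30.89 mm, y_c = 49.20 mm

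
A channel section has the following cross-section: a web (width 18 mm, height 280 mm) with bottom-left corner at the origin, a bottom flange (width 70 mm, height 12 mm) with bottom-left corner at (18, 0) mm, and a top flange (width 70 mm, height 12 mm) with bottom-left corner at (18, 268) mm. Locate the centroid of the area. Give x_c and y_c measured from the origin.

web: A = 18 × 280 = 5040.00, centroid at (9.00, 140.00).
bottom flange: A = 70 × 12 = 840.00, centroid at (53.00, 6.00).
top flange: A = 70 × 12 = 840.00, centroid at (53.00, 274.00).
ΣA = 6720.00 mm², ΣAx_c = 134400.00 mm³, ΣAy_c = 940800.00 mm³.
x_c = 134400.00/6720.00 = 20.00 mm; y_c = 940800.00/6720.00 = 140.00 mm.

x_c = 20.00 mm, y_c = 140.00 mm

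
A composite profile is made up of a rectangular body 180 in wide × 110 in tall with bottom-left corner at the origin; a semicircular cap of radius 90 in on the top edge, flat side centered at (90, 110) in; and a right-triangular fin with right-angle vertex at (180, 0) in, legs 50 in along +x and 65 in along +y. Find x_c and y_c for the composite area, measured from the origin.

x_c = 95.08 in, y_c = 88.14 in

rectangular body: A = 180 × 110 = 19800.00, centroid at (90.00, 55.00).
semicircular top: A = ½π·90² = 12723.45, centroid at (90.00, 148.20).
triangular fin: A = ½·50·65 = 1625.00, centroid at (196.67, 21.67).
ΣA = 34148.45 in²
ΣAx_c = (19800.00)(90.00) + (12723.45)(90.00) + (1625.00)(196.67) = 3246693.86 in³
ΣAy_c = (19800.00)(55.00) + (12723.45)(148.20) + (1625.00)(21.67) = 3009787.86 in³
x_c = 3246693.86 / 34148.45 = 95.08 in
y_c = 3009787.86 / 34148.45 = 88.14 in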